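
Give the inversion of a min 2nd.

major 7th

The rule of nine gives the new number: 9 − 2 = 7, so a second becomes a seventh.
And minor becomes major under inversion, so we get a major seventh.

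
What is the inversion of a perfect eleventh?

First reduce the compound perfect eleventh to its simple form, a perfect fourth.
The rule of nine gives the new number: 9 − 4 = 5, so a fourth becomes a fifth.
The quality also flips — perfect stays perfect — giving a perfect fifth.

P5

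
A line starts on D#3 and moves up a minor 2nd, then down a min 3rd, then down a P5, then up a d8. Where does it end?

Up a minor second from D#3: E3 (1 semitone up).
Down a minor third from E3: C#3 (3 semitones down).
A perfect fifth down from C#3 is F#2.
A diminished octave up from F#2 is F3.

F3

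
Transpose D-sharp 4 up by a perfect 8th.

For an octave the letter name doesn't change: still D, an octave up.
Moving 12 semitones up from D#4 (the size of a perfect octave) reaches D#5.

D-sharp 5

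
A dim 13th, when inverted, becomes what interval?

augmented third

First reduce the compound diminished thirteenth to its simple form, a diminished sixth.
Inverted interval numbers add to nine, so a sixth pairs with a third (6 + 3 = 9).
And diminished becomes augmented under inversion, so we get an augmented third.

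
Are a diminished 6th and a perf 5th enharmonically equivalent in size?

Both span 7 semitones: a diminished sixth and a perfect fifth are the same chromatic distance.

Yes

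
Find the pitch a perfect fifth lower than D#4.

Counting five letter names down from D lands on G.
A perfect fifth is 7 semitones; 7 semitones down from D#4 gives G#3.

G#3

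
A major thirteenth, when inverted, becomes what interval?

minor third

First reduce the compound major thirteenth to its simple form, a major sixth.
The rule of nine gives the new number: 9 − 6 = 3, so a sixth becomes a third.
And major becomes minor under inversion, so we get a minor third.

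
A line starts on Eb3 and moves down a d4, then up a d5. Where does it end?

Down a diminished fourth from Eb3: B2 (4 semitones down).
A diminished fifth up from B2 is F3.

F3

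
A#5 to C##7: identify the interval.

A to C spans three letter names (A-B-C), plus an octave: a tenth.
A#5 to C##7 is 16 semitones, matching the major tenth exactly, so the quality is major.
(Equivalently, a compound major third: a major third plus an octave.)

major 10th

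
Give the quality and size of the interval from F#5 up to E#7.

F to E spans seven letter names (F-G-A-B-C-D-E), plus an octave: a fourteenth.
Counting semitones, F#5→E#7 is 23, which is the major fourteenth.
(Equivalently, a compound major seventh: a major seventh plus an octave.)

major 14th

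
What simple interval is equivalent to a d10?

d3

Take out an octave (7 from the number): 10 − 7 = 3.
That makes a diminished tenth a compound diminished third — an octave plus a diminished third.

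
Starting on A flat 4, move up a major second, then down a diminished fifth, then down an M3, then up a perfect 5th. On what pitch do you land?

G 4

A major second up from Ab4 is Bb4.
Bb4 down a diminished fifth → E4 (6 semitones).
Down a major third from E4: C4 (4 semitones down).
Up a perfect fifth from C4: G4 (7 semitones up).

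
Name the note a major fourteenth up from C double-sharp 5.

B double-sharp 6

Seven letters up from C (plus an octave) reaches B.
A major fourteenth spans 23 semitones, so from C##5 the target pitch is B##6.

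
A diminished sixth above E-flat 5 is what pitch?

C-double-flat 6

Six letter names up from E: C.
A diminished sixth spans 7 semitones, so from Eb5 the target pitch is Cbb6.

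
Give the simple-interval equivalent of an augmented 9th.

A2

Subtracting seven from the interval number removes an octave: 9 − 7 = 2.
Quality carries through unchanged, so the simple form is an augmented second.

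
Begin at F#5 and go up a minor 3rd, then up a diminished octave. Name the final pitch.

Up a minor third from F#5: A5 (3 semitones up).
A diminished octave up from A5 is Ab6.

Ab6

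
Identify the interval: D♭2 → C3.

major seventh

D to C spans seven letter names (D-E-F-G-A-B-C) — that makes it a seventh of some quality.
Db2 to C3 is 11 semitones, matching the major seventh exactly, so the quality is major.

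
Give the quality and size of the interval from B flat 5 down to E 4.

Descending from Bb5 to E4 is the same interval as ascending E4 to Bb5.
E to B spans five letter names (E-F-G-A-B), plus an octave: a twelfth.
The perfect twelfth is 19 semitones; here we have 18, one semitone narrower: diminished.
(Equivalently, a compound diminished fifth: a diminished fifth plus an octave.)

d12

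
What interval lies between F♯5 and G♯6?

F to G spans two letter names (F-G), plus an octave — that makes it a ninth of some quality.
F#5 to G#6 is 14 semitones, matching the major ninth exactly, so the quality is major.
(Equivalently, a compound major second: a major second plus an octave.)

major ninth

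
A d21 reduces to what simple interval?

d7

Take out 2 octaves (14 from the number): 21 − 14 = 7.
Quality carries through unchanged, so the simple form is a diminished seventh.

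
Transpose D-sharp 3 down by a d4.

The fourth takes the letter from D down to A.
Moving 4 semitones down from D#3 (the size of a diminished fourth) reaches A##2.

A-double-sharp 2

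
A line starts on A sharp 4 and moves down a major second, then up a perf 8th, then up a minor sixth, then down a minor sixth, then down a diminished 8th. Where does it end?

Down a major second from A#4: G#4 (2 semitones down).
A perfect octave up from G#4 is G#5.
A minor sixth up from G#5 is E6.
E6 down a minor sixth → G#5 (8 semitones).
A diminished octave down from G#5 is G##4.

G double-sharp 4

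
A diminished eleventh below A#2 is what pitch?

E##1

Four letters down from A (plus an octave) reaches E.
A diminished eleventh spans 16 semitones, so from A#2 the target pitch is E##1.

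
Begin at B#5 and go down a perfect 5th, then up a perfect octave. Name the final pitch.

A perfect fifth down from B#5 is E#5.
E#5 up a perfect octave → E#6 (12 semitones).

E#6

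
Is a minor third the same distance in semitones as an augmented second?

A minor third = 3 semitones = an augmented second; enharmonically equal.

Yes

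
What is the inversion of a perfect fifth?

P4

Inverted interval numbers add to nine, so a fifth pairs with a fourth (5 + 4 = 9).
The quality also flips — perfect stays perfect — giving a perfect fourth.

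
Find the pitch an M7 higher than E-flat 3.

The seventh takes the letter from E up to D.
A major seventh spans 11 semitones, so from Eb3 the target pitch is D4.

D 4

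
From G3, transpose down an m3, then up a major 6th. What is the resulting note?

G3 down a minor third → E3 (3 semitones).
Up a major sixth from E3: C#4 (9 semitones up).

C#4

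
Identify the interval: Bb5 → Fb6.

B to F spans five letter names (B-C-D-E-F) — that makes it a fifth of some quality.
Bb5 to Fb6 spans 6 semitones — one semitone narrower than the perfect fifth (7) — giving a diminished fifth.

diminished fifth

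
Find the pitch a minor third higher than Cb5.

Ebb5

Three letter names up from C: E.
A minor third is 3 semitones; 3 semitones up from Cb5 gives Ebb5.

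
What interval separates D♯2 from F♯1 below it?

Descending from D#2 to F#1 is the same interval as ascending F#1 to D#2.
F to D spans six letter names (F-G-A-B-C-D): a sixth.
The major sixth spans 9 semitones, and F#1 to D#2 is exactly 9 semitones — so this is a major sixth.

major sixth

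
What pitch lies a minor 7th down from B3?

C#3

Seven letter names down from B: C.
Moving 10 semitones down from B3 (the size of a minor seventh) reaches C#3.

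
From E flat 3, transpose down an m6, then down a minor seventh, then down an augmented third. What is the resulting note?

Down a minor sixth from Eb3: G2 (8 semitones down).
A minor seventh down from G2 is A1.
Down an augmented third from A1: Fb1 (5 semitones down).

F flat 1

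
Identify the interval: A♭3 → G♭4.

A to G spans seven letter names (A-B-C-D-E-F-G): a seventh.
Ab3 to Gb4 is 10 semitones, a half step short of the major seventh (11), so this is minor.

minor seventh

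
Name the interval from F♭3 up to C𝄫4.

diminished fifth

F to C spans five letter names (F-G-A-B-C), so the interval is some kind of fifth.
The perfect fifth is 7 semitones; here we have 6, one semitone narrower: diminished.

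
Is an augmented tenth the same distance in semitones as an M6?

17 semitones (augmented tenth) vs 9 semitones (major sixth): not equal.

No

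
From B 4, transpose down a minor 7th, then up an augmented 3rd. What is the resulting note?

B4 down a minor seventh → C#4 (10 semitones).
C#4 up an augmented third → E##4 (5 semitones).

E double-sharp 4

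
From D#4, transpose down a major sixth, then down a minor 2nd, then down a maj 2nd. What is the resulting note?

D#3

A major sixth down from D#4 is F#3.
A minor second down from F#3 is E#3.
Down a major second from E#3: D#3 (2 semitones down).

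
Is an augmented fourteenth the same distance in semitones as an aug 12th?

No

24 semitones (augmented fourteenth) vs 20 semitones (augmented twelfth): not equal.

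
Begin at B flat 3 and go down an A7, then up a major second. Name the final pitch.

D double-flat 3

An augmented seventh down from Bb3 is Cbb3.
Cbb3 up a major second → Dbb3 (2 semitones).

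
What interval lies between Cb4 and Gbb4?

C to G spans five letter names (C-D-E-F-G) — that makes it a fifth of some quality.
A perfect fifth would be 7 semitones; Cb4 to Gbb4 is 6, one semitone narrower, so the interval is diminished.

diminished fifth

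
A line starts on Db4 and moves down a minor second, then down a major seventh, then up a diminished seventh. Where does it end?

Down a minor second from Db4: C4 (1 semitone down).
Down a major seventh from C4: Db3 (11 semitones down).
Db3 up a diminished seventh → Cbb4 (9 semitones).

Cbb4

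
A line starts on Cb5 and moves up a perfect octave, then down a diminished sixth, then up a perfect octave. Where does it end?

E6

A perfect octave up from Cb5 is Cb6.
A diminished sixth down from Cb6 is E5.
E5 up a perfect octave → E6 (12 semitones).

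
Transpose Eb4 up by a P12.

Bb5

Five letters up from E (plus an octave) reaches B.
A perfect twelfth is 19 semitones; 19 semitones up from Eb4 gives Bb5.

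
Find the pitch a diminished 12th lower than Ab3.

D2

Counting five letter names plus an octave down from A lands on D.
Moving 18 semitones down from Ab3 (the size of a diminished twelfth) reaches D2.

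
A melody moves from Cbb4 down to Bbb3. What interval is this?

Descending from Cbb4 to Bbb3 is the same interval as ascending Bbb3 to Cbb4.
B to C spans two letter names (B-C): a second.
At 1 semitone, Bbb3→Cbb4 falls one short of a major second: minor.

minor 2nd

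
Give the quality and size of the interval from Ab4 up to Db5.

P4

A to D spans four letter names (A-B-C-D): a fourth.
Counting semitones, Ab4→Db5 is 5, which is the perfect fourth.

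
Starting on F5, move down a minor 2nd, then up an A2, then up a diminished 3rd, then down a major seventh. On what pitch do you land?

Bb4

Down a minor second from F5: E5 (1 semitone down).
E5 up an augmented second → F##5 (3 semitones).
Up a diminished third from F##5: A5 (2 semitones up).
Down a major seventh from A5: Bb4 (11 semitones down).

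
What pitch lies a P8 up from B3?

For an octave the letter name doesn't change: still B, an octave up.
A perfect octave spans 12 semitones, so from B3 the target pitch is B4.

B4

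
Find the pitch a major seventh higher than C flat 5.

B flat 5

The seventh takes the letter from C up to B.
A major seventh spans 11 semitones, so from Cb5 the target pitch is Bb5.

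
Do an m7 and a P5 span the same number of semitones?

No

10 semitones (minor seventh) vs 7 semitones (perfect fifth): not equal.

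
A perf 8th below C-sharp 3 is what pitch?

C-sharp 2

For an octave the letter name doesn't change: still C, an octave down.
Moving 12 semitones down from C#3 (the size of a perfect octave) reaches C#2.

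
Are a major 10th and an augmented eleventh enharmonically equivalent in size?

No

A major tenth is 16 semitones but an augmented eleventh is 18 semitones — different sizes.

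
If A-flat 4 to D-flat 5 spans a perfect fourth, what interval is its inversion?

Interval numbers invert to sum to nine: 4 + 5 = 9, so a fourth inverts to a fifth.
And perfect stays perfect under inversion, so we get a perfect fifth.

P5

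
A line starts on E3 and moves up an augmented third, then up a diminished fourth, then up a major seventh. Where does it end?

B#4

An augmented third up from E3 is G##3.
Up a diminished fourth from G##3: C#4 (4 semitones up).
A major seventh up from C#4 is B#4.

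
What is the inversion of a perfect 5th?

Interval numbers invert to sum to nine: 5 + 4 = 9, so a fifth inverts to a fourth.
And perfect stays perfect under inversion, so we get a perfect fourth.

perfect fourth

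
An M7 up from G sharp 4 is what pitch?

F double-sharp 5

Seven letter names up from G: F.
Moving 11 semitones up from G#4 (the size of a major seventh) reaches F##5.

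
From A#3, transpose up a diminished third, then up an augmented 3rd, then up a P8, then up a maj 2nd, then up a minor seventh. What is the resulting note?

E#6

Up a diminished third from A#3: C4 (2 semitones up).
Up an augmented third from C4: E#4 (5 semitones up).
E#4 up a perfect octave → E#5 (12 semitones).
Up a major second from E#5: F##5 (2 semitones up).
Up a minor seventh from F##5: E#6 (10 semitones up).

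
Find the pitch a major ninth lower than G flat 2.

F flat 1

The ninth's letter: G down two letter names plus an octave → F.
A major ninth is 14 semitones; 14 semitones down from Gb2 gives Fb1.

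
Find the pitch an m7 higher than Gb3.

Fb4

Counting seven letter names up from G lands on F.
A minor seventh is 10 semitones; 10 semitones up from Gb3 gives Fb4.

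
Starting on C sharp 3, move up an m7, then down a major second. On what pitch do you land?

A 3

C#3 up a minor seventh → B3 (10 semitones).
B3 down a major second → A3 (2 semitones).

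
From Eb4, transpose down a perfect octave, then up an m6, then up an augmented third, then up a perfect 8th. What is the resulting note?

E5

Eb4 down a perfect octave → Eb3 (12 semitones).
Up a minor sixth from Eb3: Cb4 (8 semitones up).
Up an augmented third from Cb4: E4 (5 semitones up).
E4 up a perfect octave → E5 (12 semitones).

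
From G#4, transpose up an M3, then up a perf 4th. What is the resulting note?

A major third up from G#4 is B#4.
A perfect fourth up from B#4 is E#5.

E#5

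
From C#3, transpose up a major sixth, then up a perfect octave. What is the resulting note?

A#4

C#3 up a major sixth → A#3 (9 semitones).
Up a perfect octave from A#3: A#4 (12 semitones up).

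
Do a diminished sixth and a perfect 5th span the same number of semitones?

A diminished sixth spans 7 semitones, and a perfect fifth also spans 7 semitones — they're enharmonic.

Yes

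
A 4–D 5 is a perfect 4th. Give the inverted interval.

The rule of nine gives the new number: 9 − 4 = 5, so a fourth becomes a fifth.
And perfect stays perfect under inversion, so we get a perfect fifth.

perfect 5th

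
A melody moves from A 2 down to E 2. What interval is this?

perfect fourth

Descending from A2 to E2 is the same interval as ascending E2 to A2.
E to A spans four letter names (E-F-G-A) — that makes it a fourth of some quality.
The perfect fourth spans 5 semitones, and E2 to A2 is exactly 5 semitones — so this is a perfect fourth.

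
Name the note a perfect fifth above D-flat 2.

A-flat 2

Five letter names up from D: A.
Moving 7 semitones up from Db2 (the size of a perfect fifth) reaches Ab2.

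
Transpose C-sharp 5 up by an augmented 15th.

The letter stays C (same as the start), shifted two octaves up.
An augmented fifteenth spans 25 semitones, so from C#5 the target pitch is C##7.

C-double-sharp 7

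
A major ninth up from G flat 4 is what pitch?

Two letters up from G (plus an octave) reaches A.
A major ninth is 14 semitones; 14 semitones up from Gb4 gives Ab5.

A flat 5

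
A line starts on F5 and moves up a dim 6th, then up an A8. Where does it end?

A diminished sixth up from F5 is Dbb6.
Dbb6 up an augmented octave → Db7 (13 semitones).

Db7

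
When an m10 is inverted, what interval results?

major sixth

First reduce the compound minor tenth to its simple form, a minor third.
The rule of nine gives the new number: 9 − 3 = 6, so a third becomes a sixth.
And minor becomes major under inversion, so we get a major sixth.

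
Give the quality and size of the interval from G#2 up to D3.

G to D spans five letter names (G-A-B-C-D): a fifth.
A perfect fifth would be 7 semitones; G#2 to D3 is 6, one semitone narrower, so the interval is diminished.

diminished fifth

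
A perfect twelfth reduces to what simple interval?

Subtracting seven from the interval number removes an octave: 12 − 7 = 5.
Quality carries through unchanged, so the simple form is a perfect fifth.

perfect 5th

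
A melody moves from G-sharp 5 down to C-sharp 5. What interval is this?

Descending from G#5 to C#5 is the same interval as ascending C#5 to G#5.
C to G spans five letter names (C-D-E-F-G), so the interval is some kind of fifth.
Counting semitones, C#5→G#5 is 7, which is the perfect fifth.

perfect 5th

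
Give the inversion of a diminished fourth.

Inverted interval numbers add to nine, so a fourth pairs with a fifth (4 + 5 = 9).
The quality also flips — diminished becomes augmented — giving an augmented fifth.

A5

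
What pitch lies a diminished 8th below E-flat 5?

E 4

An octave keeps the letter name E, an octave down from E.
A diminished octave spans 11 semitones, so from Eb5 the target pitch is E4.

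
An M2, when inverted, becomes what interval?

Interval numbers invert to sum to nine: 2 + 7 = 9, so a second inverts to a seventh.
Quality inverts too: major becomes minor. That makes the inversion a minor seventh.

minor seventh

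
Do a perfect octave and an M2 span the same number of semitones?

No

12 semitones (perfect octave) vs 2 semitones (major second): not equal.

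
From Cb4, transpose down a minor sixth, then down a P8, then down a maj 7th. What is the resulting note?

Fb1

Cb4 down a minor sixth → Eb3 (8 semitones).
A perfect octave down from Eb3 is Eb2.
Down a major seventh from Eb2: Fb1 (11 semitones down).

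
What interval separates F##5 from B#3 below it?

Descending from F##5 to B#3 is the same interval as ascending B#3 to F##5.
B to F spans five letter names (B-C-D-E-F), plus an octave — that makes it a twelfth of some quality.
The perfect twelfth spans 19 semitones, and B#3 to F##5 is exactly 19 semitones — so this is a perfect twelfth.
(Equivalently, a compound perfect fifth: a perfect fifth plus an octave.)

perfect twelfth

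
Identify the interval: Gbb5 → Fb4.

minor 9th

Descending from Gbb5 to Fb4 is the same interval as ascending Fb4 to Gbb5.
F to G spans two letter names (F-G), plus an octave — that makes it a ninth of some quality.
Fb4 to Gbb5 is 13 semitones, a half step short of the major ninth (14), so this is minor.
(Equivalently, a compound minor second: a minor second plus an octave.)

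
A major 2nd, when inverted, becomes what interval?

Interval numbers invert to sum to nine: 2 + 7 = 9, so a second inverts to a seventh.
The quality also flips — major becomes minor — giving a minor seventh.

minor seventh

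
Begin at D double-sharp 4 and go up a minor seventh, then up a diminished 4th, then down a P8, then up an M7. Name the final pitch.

E sharp 5

D##4 up a minor seventh → C##5 (10 semitones).
A diminished fourth up from C##5 is F#5.
Down a perfect octave from F#5: F#4 (12 semitones down).
Up a major seventh from F#4: E#5 (11 semitones up).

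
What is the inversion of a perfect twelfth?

First reduce the compound perfect twelfth to its simple form, a perfect fifth.
The rule of nine gives the new number: 9 − 5 = 4, so a fifth becomes a fourth.
And perfect stays perfect under inversion, so we get a perfect fourth.

perfect fourth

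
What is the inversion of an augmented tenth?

First reduce the compound augmented tenth to its simple form, an augmented third.
Interval numbers invert to sum to nine: 3 + 6 = 9, so a third inverts to a sixth.
Quality inverts too: augmented becomes diminished. That makes the inversion a diminished sixth.

diminished sixth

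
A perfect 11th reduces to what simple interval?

P4

Each octave removed subtracts seven from the number: 11 − 7 = 4.
That makes a perfect eleventh a compound perfect fourth — an octave plus a perfect fourth.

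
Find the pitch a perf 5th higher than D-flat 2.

Counting five letter names up from D lands on A.
A perfect fifth spans 7 semitones, so from Db2 the target pitch is Ab2.

A-flat 2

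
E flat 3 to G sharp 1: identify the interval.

Descending from Eb3 to G#1 is the same interval as ascending G#1 to Eb3.
G to E spans six letter names (G-A-B-C-D-E), plus an octave: a thirteenth.
A major thirteenth would be 21 semitones; G#1 to Eb3 is 19, two semitones narrower, so the interval is diminished.
(Equivalently, a compound diminished sixth: a diminished sixth plus an octave.)

d13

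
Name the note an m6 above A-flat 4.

The sixth takes the letter from A up to F.
A minor sixth spans 8 semitones, so from Ab4 the target pitch is Fb5.

F-flat 5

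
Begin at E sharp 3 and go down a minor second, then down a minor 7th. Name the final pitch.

A minor second down from E#3 is D##3.
D##3 down a minor seventh → E##2 (10 semitones).

E double-sharp 2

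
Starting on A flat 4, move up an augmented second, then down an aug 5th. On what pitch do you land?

An augmented second up from Ab4 is B4.
B4 down an augmented fifth → Eb4 (8 semitones).

E flat 4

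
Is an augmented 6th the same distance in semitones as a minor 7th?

Yes

An augmented sixth = 10 semitones = a minor seventh; enharmonically equal.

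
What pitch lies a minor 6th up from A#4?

F#5

Counting six letter names up from A lands on F.
A minor sixth spans 8 semitones, so from A#4 the target pitch is F#5.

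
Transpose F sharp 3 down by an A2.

The second takes the letter from F down to E.
An augmented second spans 3 semitones, so from F#3 the target pitch is Eb3.

E flat 3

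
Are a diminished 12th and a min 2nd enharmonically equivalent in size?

No

A diminished twelfth spans 18 semitones; a minor second spans 1 semitone. They differ by 17.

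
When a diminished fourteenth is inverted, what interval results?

First reduce the compound diminished fourteenth to its simple form, a diminished seventh.
The rule of nine gives the new number: 9 − 7 = 2, so a seventh becomes a second.
The quality also flips — diminished becomes augmented — giving an augmented second.

augmented second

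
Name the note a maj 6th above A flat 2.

F 3

The sixth takes the letter from A up to F.
A major sixth is 9 semitones; 9 semitones up from Ab2 gives F3.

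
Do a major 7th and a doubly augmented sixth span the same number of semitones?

Yes

A major seventh = 11 semitones = a doubly augmented sixth; enharmonically equal.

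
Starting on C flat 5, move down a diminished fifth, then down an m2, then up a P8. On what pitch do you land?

A diminished fifth down from Cb5 is F4.
A minor second down from F4 is E4.
Up a perfect octave from E4: E5 (12 semitones up).

E 5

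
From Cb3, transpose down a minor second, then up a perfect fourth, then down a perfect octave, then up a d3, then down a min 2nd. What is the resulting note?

Fb2

Cb3 down a minor second → Bb2 (1 semitone).
A perfect fourth up from Bb2 is Eb3.
Down a perfect octave from Eb3: Eb2 (12 semitones down).
Up a diminished third from Eb2: Gbb2 (2 semitones up).
Gbb2 down a minor second → Fb2 (1 semitone).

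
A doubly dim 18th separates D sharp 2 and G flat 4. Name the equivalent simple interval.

dd4

Take out 2 octaves (14 from the number): 18 − 14 = 4.
So a doubly diminished eighteenth is 2 octaves plus a doubly diminished fourth. The quality is unchanged.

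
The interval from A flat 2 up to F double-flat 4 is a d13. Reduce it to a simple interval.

Each octave removed subtracts seven from the number: 13 − 7 = 6.
So a diminished thirteenth is an octave plus a diminished sixth. The quality is unchanged.

d6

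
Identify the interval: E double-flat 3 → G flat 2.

minor sixth

Descending from Ebb3 to Gb2 is the same interval as ascending Gb2 to Ebb3.
G to E spans six letter names (G-A-B-C-D-E) — that makes it a sixth of some quality.
Gb2 to Ebb3 is 8 semitones, a half step short of the major sixth (9), so this is minor.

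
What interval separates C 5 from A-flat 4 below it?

major 3rd

Descending from C5 to Ab4 is the same interval as ascending Ab4 to C5.
A to C spans three letter names (A-B-C), so the interval is some kind of third.
Counting semitones, Ab4→C5 is 4, which is the major third.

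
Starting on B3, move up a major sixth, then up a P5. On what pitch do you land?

Up a major sixth from B3: G#4 (9 semitones up).
Up a perfect fifth from G#4: D#5 (7 semitones up).

D#5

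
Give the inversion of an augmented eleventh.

diminished 5th

First reduce the compound augmented eleventh to its simple form, an augmented fourth.
Inverted interval numbers add to nine, so a fourth pairs with a fifth (4 + 5 = 9).
And augmented becomes diminished under inversion, so we get a diminished fifth.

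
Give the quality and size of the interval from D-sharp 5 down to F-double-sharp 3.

minor thirteenth

Descending from D#5 to F##3 is the same interval as ascending F##3 to D#5.
F to D spans six letter names (F-G-A-B-C-D), plus an octave, so the interval is some kind of thirteenth.
F##3 to D#5 is 20 semitones, a half step short of the major thirteenth (21), so this is minor.
(Equivalently, a compound minor sixth: a minor sixth plus an octave.)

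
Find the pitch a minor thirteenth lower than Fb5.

Ab3

The thirteenth's letter: F down six letter names plus an octave → A.
A minor thirteenth is 20 semitones; 20 semitones down from Fb5 gives Ab3.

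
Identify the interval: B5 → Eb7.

B to E spans four letter names (B-C-D-E), plus an octave: an eleventh.
The perfect eleventh is 17 semitones; here we have 16, one semitone narrower: diminished.
(Equivalently, a compound diminished fourth: a diminished fourth plus an octave.)

d11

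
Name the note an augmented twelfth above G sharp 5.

D double-sharp 7

Five letters up from G (plus an octave) reaches D.
An augmented twelfth is 20 semitones; 20 semitones up from G#5 gives D##7.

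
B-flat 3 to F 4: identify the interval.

B to F spans five letter names (B-C-D-E-F), so the interval is some kind of fifth.
The perfect fifth spans 7 semitones, and Bb3 to F4 is exactly 7 semitones — so this is a perfect fifth.

perfect fifth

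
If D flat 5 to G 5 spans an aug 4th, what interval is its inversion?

Interval numbers invert to sum to nine: 4 + 5 = 9, so a fourth inverts to a fifth.
Quality inverts too: augmented becomes diminished. That makes the inversion a diminished fifth.

diminished 5th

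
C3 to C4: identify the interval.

C to C is the same letter name, plus an octave: an octave.
C3 to C4 is 12 semitones, matching the perfect octave exactly, so the quality is perfect.

perfect octave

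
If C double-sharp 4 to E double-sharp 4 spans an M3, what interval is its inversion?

minor sixth

Inverted interval numbers add to nine, so a third pairs with a sixth (3 + 6 = 9).
And major becomes minor under inversion, so we get a minor sixth.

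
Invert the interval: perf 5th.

Interval numbers invert to sum to nine: 5 + 4 = 9, so a fifth inverts to a fourth.
And perfect stays perfect under inversion, so we get a perfect fourth.

perfect fourth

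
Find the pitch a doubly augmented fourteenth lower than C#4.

The fourteenth's letter: C down seven letter names plus an octave → D.
A doubly augmented fourteenth is 25 semitones; 25 semitones down from C#4 gives Dbb2.

Dbb2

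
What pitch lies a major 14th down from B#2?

C#1

Seven letters down from B (plus an octave) reaches C.
A major fourteenth is 23 semitones; 23 semitones down from B#2 gives C#1.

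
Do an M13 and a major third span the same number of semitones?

A major thirteenth spans 21 semitones; a major third spans 4 semitones. They differ by 17.

No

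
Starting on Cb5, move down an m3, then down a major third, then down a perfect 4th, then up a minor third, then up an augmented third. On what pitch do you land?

G4

Cb5 down a minor third → Ab4 (3 semitones).
A major third down from Ab4 is Fb4.
Fb4 down a perfect fourth → Cb4 (5 semitones).
A minor third up from Cb4 is Ebb4.
Up an augmented third from Ebb4: G4 (5 semitones up).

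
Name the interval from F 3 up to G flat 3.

F to G spans two letter names (F-G) — that makes it a second of some quality.
A major second would be 2 semitones, but F3 to Gb3 is 1 — one semitone narrower, making it a minor second.

minor second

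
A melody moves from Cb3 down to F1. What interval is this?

Descending from Cb3 to F1 is the same interval as ascending F1 to Cb3.
F to C spans five letter names (F-G-A-B-C), plus an octave, so the interval is some kind of twelfth.
The perfect twelfth is 19 semitones; here we have 18, one semitone narrower: diminished.
(Equivalently, a compound diminished fifth: a diminished fifth plus an octave.)

diminished twelfth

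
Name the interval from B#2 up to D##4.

major tenth

B to D spans three letter names (B-C-D), plus an octave — that makes it a tenth of some quality.
The major tenth spans 16 semitones, and B#2 to D##4 is exactly 16 semitones — so this is a major tenth.
(Equivalently, a compound major third: a major third plus an octave.)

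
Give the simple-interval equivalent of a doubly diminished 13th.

Subtracting seven from the interval number removes an octave: 13 − 7 = 6.
So a doubly diminished thirteenth is an octave plus a doubly diminished sixth. The quality is unchanged.

doubly diminished 6th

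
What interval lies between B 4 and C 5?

m2

B to C spans two letter names (B-C): a second.
At 1 semitone, B4→C5 falls one short of a major second: minor.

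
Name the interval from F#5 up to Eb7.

diminished fourteenth

F to E spans seven letter names (F-G-A-B-C-D-E), plus an octave, so the interval is some kind of fourteenth.
The major fourteenth is 23 semitones; here we have 21, two semitones narrower: diminished.
(Equivalently, a compound diminished seventh: a diminished seventh plus an octave.)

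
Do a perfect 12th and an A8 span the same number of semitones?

19 semitones (perfect twelfth) vs 13 semitones (augmented octave): not equal.

No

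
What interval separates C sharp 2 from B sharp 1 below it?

Descending from C#2 to B#1 is the same interval as ascending B#1 to C#2.
B to C spans two letter names (B-C) — that makes it a second of some quality.
At 1 semitone, B#1→C#2 falls one short of a major second: minor.

minor 2nd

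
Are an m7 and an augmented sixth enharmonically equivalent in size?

Yes

Both span 10 semitones: a minor seventh and an augmented sixth are the same chromatic distance.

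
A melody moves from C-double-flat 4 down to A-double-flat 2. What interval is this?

Descending from Cbb4 to Abb2 is the same interval as ascending Abb2 to Cbb4.
A to C spans three letter names (A-B-C), plus an octave, so the interval is some kind of tenth.
At 15 semitones, Abb2→Cbb4 falls one short of a major tenth: minor.
(Equivalently, a compound minor third: a minor third plus an octave.)

minor tenth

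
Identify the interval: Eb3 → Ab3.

perfect fourth

E to A spans four letter names (E-F-G-A) — that makes it a fourth of some quality.
Eb3 to Ab3 is 5 semitones, matching the perfect fourth exactly, so the quality is perfect.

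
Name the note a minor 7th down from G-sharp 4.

A-sharp 3

Counting seven letter names down from G lands on A.
A minor seventh is 10 semitones; 10 semitones down from G#4 gives A#3.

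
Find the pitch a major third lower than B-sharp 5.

G-sharp 5

The third takes the letter from B down to G.
A major third spans 4 semitones, so from B#5 the target pitch is G#5.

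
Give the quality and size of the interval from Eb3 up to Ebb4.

E to E is the same letter name, plus an octave — that makes it an octave of some quality.
Eb3 to Ebb4 spans 11 semitones — one semitone narrower than the perfect octave (12) — giving a diminished octave.

d8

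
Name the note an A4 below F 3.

C-flat 3

Counting four letter names down from F lands on C.
An augmented fourth is 6 semitones; 6 semitones down from F3 gives Cb3.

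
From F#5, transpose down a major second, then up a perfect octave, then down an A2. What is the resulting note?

Db6

F#5 down a major second → E5 (2 semitones).
A perfect octave up from E5 is E6.
E6 down an augmented second → Db6 (3 semitones).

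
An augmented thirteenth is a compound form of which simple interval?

A6

Subtracting seven from the interval number removes an octave: 13 − 7 = 6.
So an augmented thirteenth is an octave plus an augmented sixth. The quality is unchanged.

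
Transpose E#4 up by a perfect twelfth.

Counting five letter names plus an octave up from E lands on B.
A perfect twelfth spans 19 semitones, so from E#4 the target pitch is B#5.

B#5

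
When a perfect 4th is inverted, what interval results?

P5

The rule of nine gives the new number: 9 − 4 = 5, so a fourth becomes a fifth.
And perfect stays perfect under inversion, so we get a perfect fifth.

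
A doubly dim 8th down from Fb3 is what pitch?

The letter stays F (same as the start), shifted an octave down.
A doubly diminished octave is 10 semitones; 10 semitones down from Fb3 gives F#2.

F#2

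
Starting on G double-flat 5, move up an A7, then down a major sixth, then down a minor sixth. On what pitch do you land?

C 5

Up an augmented seventh from Gbb5: F6 (12 semitones up).
F6 down a major sixth → Ab5 (9 semitones).
Down a minor sixth from Ab5: C5 (8 semitones down).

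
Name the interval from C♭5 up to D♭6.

C to D spans two letter names (C-D), plus an octave, so the interval is some kind of ninth.
Cb5 to Db6 is 14 semitones, matching the major ninth exactly, so the quality is major.
(Equivalently, a compound major second: a major second plus an octave.)

major 9th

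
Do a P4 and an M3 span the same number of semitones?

A perfect fourth is 5 semitones but a major third is 4 semitones — different sizes.

No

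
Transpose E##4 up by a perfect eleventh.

A##5

Counting four letter names plus an octave up from E lands on A.
A perfect eleventh is 17 semitones; 17 semitones up from E##4 gives A##5.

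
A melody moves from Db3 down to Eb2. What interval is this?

Descending from Db3 to Eb2 is the same interval as ascending Eb2 to Db3.
E to D spans seven letter names (E-F-G-A-B-C-D): a seventh.
A major seventh would be 11 semitones, but Eb2 to Db3 is 10 — one semitone narrower, making it a minor seventh.

minor seventh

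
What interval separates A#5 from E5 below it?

Descending from A#5 to E5 is the same interval as ascending E5 to A#5.
E to A spans four letter names (E-F-G-A) — that makes it a fourth of some quality.
A perfect fourth would be 5 semitones; E5 to A#5 is 6, one semitone wider, so the interval is augmented.

A4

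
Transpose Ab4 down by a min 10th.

F3

The tenth's letter: A down three letter names plus an octave → F.
Moving 15 semitones down from Ab4 (the size of a minor tenth) reaches F3.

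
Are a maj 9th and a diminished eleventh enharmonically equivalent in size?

14 semitones (major ninth) vs 16 semitones (diminished eleventh): not equal.

No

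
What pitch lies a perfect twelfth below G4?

Counting five letter names plus an octave down from G lands on C.
A perfect twelfth spans 19 semitones, so from G4 the target pitch is C3.

C3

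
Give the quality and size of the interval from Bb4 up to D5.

B to D spans three letter names (B-C-D), so the interval is some kind of third.
Counting semitones, Bb4→D5 is 4, which is the major third.

major third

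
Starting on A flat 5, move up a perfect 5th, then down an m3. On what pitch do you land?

A perfect fifth up from Ab5 is Eb6.
A minor third down from Eb6 is C6.

C 6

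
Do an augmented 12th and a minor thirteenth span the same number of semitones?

Both span 20 semitones: an augmented twelfth and a minor thirteenth are the same chromatic distance.

Yes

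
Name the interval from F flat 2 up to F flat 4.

F to F is the same letter name, plus 2 octaves, so the interval is some kind of fifteenth.
Fb2 to Fb4 is 24 semitones, matching the perfect fifteenth exactly, so the quality is perfect.
(Equivalently, a compound perfect octave: a perfect octave plus an octave.)

perfect 15th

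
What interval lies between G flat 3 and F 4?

major seventh

G to F spans seven letter names (G-A-B-C-D-E-F), so the interval is some kind of seventh.
Gb3 to F4 is 11 semitones, matching the major seventh exactly, so the quality is major.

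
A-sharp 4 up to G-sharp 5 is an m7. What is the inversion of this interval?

Inverted interval numbers add to nine, so a seventh pairs with a second (7 + 2 = 9).
Quality inverts too: minor becomes major. That makes the inversion a major second.

major 2nd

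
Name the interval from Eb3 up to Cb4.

m6

E to C spans six letter names (E-F-G-A-B-C), so the interval is some kind of sixth.
A major sixth would be 9 semitones, but Eb3 to Cb4 is 8 — one semitone narrower, making it a minor sixth.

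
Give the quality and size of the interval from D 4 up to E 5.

D to E spans two letter names (D-E), plus an octave — that makes it a ninth of some quality.
Counting semitones, D4→E5 is 14, which is the major ninth.
(Equivalently, a compound major second: a major second plus an octave.)

M9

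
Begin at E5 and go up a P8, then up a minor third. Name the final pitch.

G6

E5 up a perfect octave → E6 (12 semitones).
A minor third up from E6 is G6.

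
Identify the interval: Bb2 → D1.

minor thirteenth

Descending from Bb2 to D1 is the same interval as ascending D1 to Bb2.
D to B spans six letter names (D-E-F-G-A-B), plus an octave, so the interval is some kind of thirteenth.
At 20 semitones, D1→Bb2 falls one short of a major thirteenth: minor.
(Equivalently, a compound minor sixth: a minor sixth plus an octave.)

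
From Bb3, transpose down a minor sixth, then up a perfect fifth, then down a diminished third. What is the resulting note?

Bb3 down a minor sixth → D3 (8 semitones).
Up a perfect fifth from D3: A3 (7 semitones up).
Down a diminished third from A3: F##3 (2 semitones down).

F##3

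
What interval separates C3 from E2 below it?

Descending from C3 to E2 is the same interval as ascending E2 to C3.
E to C spans six letter names (E-F-G-A-B-C), so the interval is some kind of sixth.
A major sixth would be 9 semitones, but E2 to C3 is 8 — one semitone narrower, making it a minor sixth.

minor sixth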